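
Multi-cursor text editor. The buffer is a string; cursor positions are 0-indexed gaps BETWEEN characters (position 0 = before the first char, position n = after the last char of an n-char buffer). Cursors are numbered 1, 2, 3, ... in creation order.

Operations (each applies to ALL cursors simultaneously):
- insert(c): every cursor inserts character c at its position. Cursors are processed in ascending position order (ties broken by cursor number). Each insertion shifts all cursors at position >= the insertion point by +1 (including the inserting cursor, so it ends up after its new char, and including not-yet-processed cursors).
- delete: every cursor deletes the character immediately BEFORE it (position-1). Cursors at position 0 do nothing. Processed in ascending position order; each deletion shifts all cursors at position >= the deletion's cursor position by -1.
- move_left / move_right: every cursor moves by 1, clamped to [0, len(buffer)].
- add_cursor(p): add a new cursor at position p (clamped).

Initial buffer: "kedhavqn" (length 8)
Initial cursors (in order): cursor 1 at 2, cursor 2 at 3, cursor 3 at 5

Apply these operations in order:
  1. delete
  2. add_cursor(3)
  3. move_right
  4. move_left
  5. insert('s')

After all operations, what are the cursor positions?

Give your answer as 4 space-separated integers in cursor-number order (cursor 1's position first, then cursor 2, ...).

After op 1 (delete): buffer="khvqn" (len 5), cursors c1@1 c2@1 c3@2, authorship .....
After op 2 (add_cursor(3)): buffer="khvqn" (len 5), cursors c1@1 c2@1 c3@2 c4@3, authorship .....
After op 3 (move_right): buffer="khvqn" (len 5), cursors c1@2 c2@2 c3@3 c4@4, authorship .....
After op 4 (move_left): buffer="khvqn" (len 5), cursors c1@1 c2@1 c3@2 c4@3, authorship .....
After op 5 (insert('s')): buffer="ksshsvsqn" (len 9), cursors c1@3 c2@3 c3@5 c4@7, authorship .12.3.4..

Answer: 3 3 5 7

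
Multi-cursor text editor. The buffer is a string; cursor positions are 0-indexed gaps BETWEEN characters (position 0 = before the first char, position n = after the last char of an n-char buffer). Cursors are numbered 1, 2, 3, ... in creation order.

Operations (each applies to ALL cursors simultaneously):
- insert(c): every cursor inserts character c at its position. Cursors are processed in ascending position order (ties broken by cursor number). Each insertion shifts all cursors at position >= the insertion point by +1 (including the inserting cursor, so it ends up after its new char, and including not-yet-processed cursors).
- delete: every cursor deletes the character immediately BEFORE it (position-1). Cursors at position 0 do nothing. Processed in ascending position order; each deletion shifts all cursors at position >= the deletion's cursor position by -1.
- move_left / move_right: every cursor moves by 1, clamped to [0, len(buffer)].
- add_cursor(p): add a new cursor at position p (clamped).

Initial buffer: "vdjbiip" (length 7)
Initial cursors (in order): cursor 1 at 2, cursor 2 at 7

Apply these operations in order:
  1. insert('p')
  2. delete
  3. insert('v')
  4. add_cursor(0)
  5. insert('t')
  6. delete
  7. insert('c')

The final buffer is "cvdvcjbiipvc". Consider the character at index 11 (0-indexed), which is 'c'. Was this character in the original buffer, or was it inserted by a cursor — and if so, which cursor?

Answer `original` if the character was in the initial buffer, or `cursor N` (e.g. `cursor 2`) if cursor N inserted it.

After op 1 (insert('p')): buffer="vdpjbiipp" (len 9), cursors c1@3 c2@9, authorship ..1.....2
After op 2 (delete): buffer="vdjbiip" (len 7), cursors c1@2 c2@7, authorship .......
After op 3 (insert('v')): buffer="vdvjbiipv" (len 9), cursors c1@3 c2@9, authorship ..1.....2
After op 4 (add_cursor(0)): buffer="vdvjbiipv" (len 9), cursors c3@0 c1@3 c2@9, authorship ..1.....2
After op 5 (insert('t')): buffer="tvdvtjbiipvt" (len 12), cursors c3@1 c1@5 c2@12, authorship 3..11.....22
After op 6 (delete): buffer="vdvjbiipv" (len 9), cursors c3@0 c1@3 c2@9, authorship ..1.....2
After op 7 (insert('c')): buffer="cvdvcjbiipvc" (len 12), cursors c3@1 c1@5 c2@12, authorship 3..11.....22
Authorship (.=original, N=cursor N): 3 . . 1 1 . . . . . 2 2
Index 11: author = 2

Answer: cursor 2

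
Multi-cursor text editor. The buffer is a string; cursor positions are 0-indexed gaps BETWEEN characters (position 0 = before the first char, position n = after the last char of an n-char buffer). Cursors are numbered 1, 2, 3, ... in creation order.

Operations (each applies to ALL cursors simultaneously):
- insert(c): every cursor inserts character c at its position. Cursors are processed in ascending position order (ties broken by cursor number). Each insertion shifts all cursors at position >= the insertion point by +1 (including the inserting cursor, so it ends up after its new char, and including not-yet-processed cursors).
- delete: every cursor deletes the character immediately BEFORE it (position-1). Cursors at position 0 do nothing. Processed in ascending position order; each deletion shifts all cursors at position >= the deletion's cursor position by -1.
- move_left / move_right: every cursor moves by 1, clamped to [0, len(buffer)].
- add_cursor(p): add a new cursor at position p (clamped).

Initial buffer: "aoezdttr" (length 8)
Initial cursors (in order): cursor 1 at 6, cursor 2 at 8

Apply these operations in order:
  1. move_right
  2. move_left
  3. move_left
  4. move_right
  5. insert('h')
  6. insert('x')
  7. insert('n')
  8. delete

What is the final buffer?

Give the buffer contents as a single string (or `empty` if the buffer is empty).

After op 1 (move_right): buffer="aoezdttr" (len 8), cursors c1@7 c2@8, authorship ........
After op 2 (move_left): buffer="aoezdttr" (len 8), cursors c1@6 c2@7, authorship ........
After op 3 (move_left): buffer="aoezdttr" (len 8), cursors c1@5 c2@6, authorship ........
After op 4 (move_right): buffer="aoezdttr" (len 8), cursors c1@6 c2@7, authorship ........
After op 5 (insert('h')): buffer="aoezdththr" (len 10), cursors c1@7 c2@9, authorship ......1.2.
After op 6 (insert('x')): buffer="aoezdthxthxr" (len 12), cursors c1@8 c2@11, authorship ......11.22.
After op 7 (insert('n')): buffer="aoezdthxnthxnr" (len 14), cursors c1@9 c2@13, authorship ......111.222.
After op 8 (delete): buffer="aoezdthxthxr" (len 12), cursors c1@8 c2@11, authorship ......11.22.

Answer: aoezdthxthxr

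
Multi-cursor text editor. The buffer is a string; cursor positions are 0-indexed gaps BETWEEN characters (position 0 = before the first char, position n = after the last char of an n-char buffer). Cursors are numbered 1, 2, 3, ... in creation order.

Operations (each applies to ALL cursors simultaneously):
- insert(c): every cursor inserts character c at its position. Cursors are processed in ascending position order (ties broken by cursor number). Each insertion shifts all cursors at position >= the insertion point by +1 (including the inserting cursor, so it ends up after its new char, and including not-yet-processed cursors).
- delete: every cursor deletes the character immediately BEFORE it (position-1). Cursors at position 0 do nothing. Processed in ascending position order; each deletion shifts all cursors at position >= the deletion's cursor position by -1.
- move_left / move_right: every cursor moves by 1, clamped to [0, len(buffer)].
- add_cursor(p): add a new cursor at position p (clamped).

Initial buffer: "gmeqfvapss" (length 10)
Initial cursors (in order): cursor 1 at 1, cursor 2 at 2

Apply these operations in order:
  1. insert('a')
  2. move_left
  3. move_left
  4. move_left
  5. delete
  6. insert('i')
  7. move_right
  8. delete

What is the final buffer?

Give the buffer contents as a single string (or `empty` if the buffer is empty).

Answer: imaeqfvapss

Derivation:
After op 1 (insert('a')): buffer="gamaeqfvapss" (len 12), cursors c1@2 c2@4, authorship .1.2........
After op 2 (move_left): buffer="gamaeqfvapss" (len 12), cursors c1@1 c2@3, authorship .1.2........
After op 3 (move_left): buffer="gamaeqfvapss" (len 12), cursors c1@0 c2@2, authorship .1.2........
After op 4 (move_left): buffer="gamaeqfvapss" (len 12), cursors c1@0 c2@1, authorship .1.2........
After op 5 (delete): buffer="amaeqfvapss" (len 11), cursors c1@0 c2@0, authorship 1.2........
After op 6 (insert('i')): buffer="iiamaeqfvapss" (len 13), cursors c1@2 c2@2, authorship 121.2........
After op 7 (move_right): buffer="iiamaeqfvapss" (len 13), cursors c1@3 c2@3, authorship 121.2........
After op 8 (delete): buffer="imaeqfvapss" (len 11), cursors c1@1 c2@1, authorship 1.2........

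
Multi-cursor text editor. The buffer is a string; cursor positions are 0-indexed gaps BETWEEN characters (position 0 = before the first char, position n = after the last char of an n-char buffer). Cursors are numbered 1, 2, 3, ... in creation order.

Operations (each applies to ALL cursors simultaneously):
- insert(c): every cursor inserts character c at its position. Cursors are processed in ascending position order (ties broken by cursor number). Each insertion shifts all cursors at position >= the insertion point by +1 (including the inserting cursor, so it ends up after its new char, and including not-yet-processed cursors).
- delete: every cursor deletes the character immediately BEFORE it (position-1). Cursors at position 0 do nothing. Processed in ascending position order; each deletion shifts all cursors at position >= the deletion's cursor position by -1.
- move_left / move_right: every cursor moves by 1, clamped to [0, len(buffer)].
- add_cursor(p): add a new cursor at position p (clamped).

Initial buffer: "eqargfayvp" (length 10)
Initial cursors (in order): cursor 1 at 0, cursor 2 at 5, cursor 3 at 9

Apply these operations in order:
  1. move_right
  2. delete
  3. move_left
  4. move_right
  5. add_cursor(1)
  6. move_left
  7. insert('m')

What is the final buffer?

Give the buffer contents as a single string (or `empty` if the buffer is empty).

After op 1 (move_right): buffer="eqargfayvp" (len 10), cursors c1@1 c2@6 c3@10, authorship ..........
After op 2 (delete): buffer="qargayv" (len 7), cursors c1@0 c2@4 c3@7, authorship .......
After op 3 (move_left): buffer="qargayv" (len 7), cursors c1@0 c2@3 c3@6, authorship .......
After op 4 (move_right): buffer="qargayv" (len 7), cursors c1@1 c2@4 c3@7, authorship .......
After op 5 (add_cursor(1)): buffer="qargayv" (len 7), cursors c1@1 c4@1 c2@4 c3@7, authorship .......
After op 6 (move_left): buffer="qargayv" (len 7), cursors c1@0 c4@0 c2@3 c3@6, authorship .......
After op 7 (insert('m')): buffer="mmqarmgaymv" (len 11), cursors c1@2 c4@2 c2@6 c3@10, authorship 14...2...3.

Answer: mmqarmgaymv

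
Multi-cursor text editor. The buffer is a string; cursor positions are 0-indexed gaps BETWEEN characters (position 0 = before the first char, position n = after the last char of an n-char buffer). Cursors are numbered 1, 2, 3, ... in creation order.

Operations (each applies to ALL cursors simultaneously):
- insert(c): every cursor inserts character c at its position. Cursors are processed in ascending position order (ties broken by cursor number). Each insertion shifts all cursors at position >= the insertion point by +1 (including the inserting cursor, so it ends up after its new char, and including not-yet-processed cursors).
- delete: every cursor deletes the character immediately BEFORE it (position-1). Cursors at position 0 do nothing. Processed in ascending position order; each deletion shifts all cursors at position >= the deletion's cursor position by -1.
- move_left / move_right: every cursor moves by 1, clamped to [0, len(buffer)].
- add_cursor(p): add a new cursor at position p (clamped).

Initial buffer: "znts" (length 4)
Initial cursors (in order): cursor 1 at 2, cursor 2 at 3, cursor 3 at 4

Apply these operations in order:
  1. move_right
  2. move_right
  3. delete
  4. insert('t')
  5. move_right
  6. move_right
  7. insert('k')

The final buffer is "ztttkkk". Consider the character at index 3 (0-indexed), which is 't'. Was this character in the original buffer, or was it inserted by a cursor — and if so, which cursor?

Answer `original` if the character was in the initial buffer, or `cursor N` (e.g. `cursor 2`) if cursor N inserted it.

After op 1 (move_right): buffer="znts" (len 4), cursors c1@3 c2@4 c3@4, authorship ....
After op 2 (move_right): buffer="znts" (len 4), cursors c1@4 c2@4 c3@4, authorship ....
After op 3 (delete): buffer="z" (len 1), cursors c1@1 c2@1 c3@1, authorship .
After op 4 (insert('t')): buffer="zttt" (len 4), cursors c1@4 c2@4 c3@4, authorship .123
After op 5 (move_right): buffer="zttt" (len 4), cursors c1@4 c2@4 c3@4, authorship .123
After op 6 (move_right): buffer="zttt" (len 4), cursors c1@4 c2@4 c3@4, authorship .123
After op 7 (insert('k')): buffer="ztttkkk" (len 7), cursors c1@7 c2@7 c3@7, authorship .123123
Authorship (.=original, N=cursor N): . 1 2 3 1 2 3
Index 3: author = 3

Answer: cursor 3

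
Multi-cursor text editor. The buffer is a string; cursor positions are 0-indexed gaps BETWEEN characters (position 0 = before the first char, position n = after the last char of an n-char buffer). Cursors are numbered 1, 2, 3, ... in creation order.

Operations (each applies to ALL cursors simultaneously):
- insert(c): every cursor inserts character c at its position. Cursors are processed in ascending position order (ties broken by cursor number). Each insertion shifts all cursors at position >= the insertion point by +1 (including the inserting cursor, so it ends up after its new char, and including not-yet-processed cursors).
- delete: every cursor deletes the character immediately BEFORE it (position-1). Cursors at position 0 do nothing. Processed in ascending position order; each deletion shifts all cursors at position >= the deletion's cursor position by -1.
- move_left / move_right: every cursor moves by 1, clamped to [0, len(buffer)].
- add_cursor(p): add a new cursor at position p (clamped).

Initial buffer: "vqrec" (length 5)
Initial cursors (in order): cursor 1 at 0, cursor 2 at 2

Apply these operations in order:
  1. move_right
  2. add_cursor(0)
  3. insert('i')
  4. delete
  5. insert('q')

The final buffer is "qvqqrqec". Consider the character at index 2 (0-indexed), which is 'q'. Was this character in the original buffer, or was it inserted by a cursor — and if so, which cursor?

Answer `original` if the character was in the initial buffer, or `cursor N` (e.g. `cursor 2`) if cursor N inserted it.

After op 1 (move_right): buffer="vqrec" (len 5), cursors c1@1 c2@3, authorship .....
After op 2 (add_cursor(0)): buffer="vqrec" (len 5), cursors c3@0 c1@1 c2@3, authorship .....
After op 3 (insert('i')): buffer="iviqriec" (len 8), cursors c3@1 c1@3 c2@6, authorship 3.1..2..
After op 4 (delete): buffer="vqrec" (len 5), cursors c3@0 c1@1 c2@3, authorship .....
After op 5 (insert('q')): buffer="qvqqrqec" (len 8), cursors c3@1 c1@3 c2@6, authorship 3.1..2..
Authorship (.=original, N=cursor N): 3 . 1 . . 2 . .
Index 2: author = 1

Answer: cursor 1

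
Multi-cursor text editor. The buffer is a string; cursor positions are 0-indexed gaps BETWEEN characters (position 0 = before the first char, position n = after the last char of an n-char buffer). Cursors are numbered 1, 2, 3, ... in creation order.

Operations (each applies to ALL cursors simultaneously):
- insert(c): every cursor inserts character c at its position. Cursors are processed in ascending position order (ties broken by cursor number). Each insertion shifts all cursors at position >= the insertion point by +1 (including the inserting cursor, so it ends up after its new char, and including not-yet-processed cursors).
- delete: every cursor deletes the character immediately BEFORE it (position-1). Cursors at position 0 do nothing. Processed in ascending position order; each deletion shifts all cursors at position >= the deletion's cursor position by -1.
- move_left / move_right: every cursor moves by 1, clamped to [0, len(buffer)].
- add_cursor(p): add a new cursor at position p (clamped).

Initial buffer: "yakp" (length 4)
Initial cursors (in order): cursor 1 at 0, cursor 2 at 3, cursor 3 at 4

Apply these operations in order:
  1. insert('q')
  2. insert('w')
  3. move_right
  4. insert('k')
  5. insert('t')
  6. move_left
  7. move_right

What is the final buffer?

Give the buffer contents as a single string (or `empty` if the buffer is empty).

Answer: qwyktakqwpktqwkt

Derivation:
After op 1 (insert('q')): buffer="qyakqpq" (len 7), cursors c1@1 c2@5 c3@7, authorship 1...2.3
After op 2 (insert('w')): buffer="qwyakqwpqw" (len 10), cursors c1@2 c2@7 c3@10, authorship 11...22.33
After op 3 (move_right): buffer="qwyakqwpqw" (len 10), cursors c1@3 c2@8 c3@10, authorship 11...22.33
After op 4 (insert('k')): buffer="qwykakqwpkqwk" (len 13), cursors c1@4 c2@10 c3@13, authorship 11.1..22.2333
After op 5 (insert('t')): buffer="qwyktakqwpktqwkt" (len 16), cursors c1@5 c2@12 c3@16, authorship 11.11..22.223333
After op 6 (move_left): buffer="qwyktakqwpktqwkt" (len 16), cursors c1@4 c2@11 c3@15, authorship 11.11..22.223333
After op 7 (move_right): buffer="qwyktakqwpktqwkt" (len 16), cursors c1@5 c2@12 c3@16, authorship 11.11..22.223333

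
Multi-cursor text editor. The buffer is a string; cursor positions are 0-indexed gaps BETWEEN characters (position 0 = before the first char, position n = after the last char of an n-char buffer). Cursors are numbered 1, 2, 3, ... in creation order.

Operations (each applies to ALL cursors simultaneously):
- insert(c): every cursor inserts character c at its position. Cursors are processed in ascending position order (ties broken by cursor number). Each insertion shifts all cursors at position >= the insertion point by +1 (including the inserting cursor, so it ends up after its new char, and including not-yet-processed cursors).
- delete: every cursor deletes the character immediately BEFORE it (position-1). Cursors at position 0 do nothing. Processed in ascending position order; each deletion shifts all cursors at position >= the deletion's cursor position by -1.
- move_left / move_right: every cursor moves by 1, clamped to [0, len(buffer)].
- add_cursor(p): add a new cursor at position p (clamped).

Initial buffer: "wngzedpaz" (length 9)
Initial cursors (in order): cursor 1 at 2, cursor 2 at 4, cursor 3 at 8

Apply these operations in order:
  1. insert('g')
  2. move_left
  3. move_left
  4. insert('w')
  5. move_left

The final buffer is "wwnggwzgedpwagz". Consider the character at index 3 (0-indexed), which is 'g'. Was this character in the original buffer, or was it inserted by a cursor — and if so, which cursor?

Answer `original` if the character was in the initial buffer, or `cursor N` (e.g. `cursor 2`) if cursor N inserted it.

After op 1 (insert('g')): buffer="wnggzgedpagz" (len 12), cursors c1@3 c2@6 c3@11, authorship ..1..2....3.
After op 2 (move_left): buffer="wnggzgedpagz" (len 12), cursors c1@2 c2@5 c3@10, authorship ..1..2....3.
After op 3 (move_left): buffer="wnggzgedpagz" (len 12), cursors c1@1 c2@4 c3@9, authorship ..1..2....3.
After op 4 (insert('w')): buffer="wwnggwzgedpwagz" (len 15), cursors c1@2 c2@6 c3@12, authorship .1.1.2.2...3.3.
After op 5 (move_left): buffer="wwnggwzgedpwagz" (len 15), cursors c1@1 c2@5 c3@11, authorship .1.1.2.2...3.3.
Authorship (.=original, N=cursor N): . 1 . 1 . 2 . 2 . . . 3 . 3 .
Index 3: author = 1

Answer: cursor 1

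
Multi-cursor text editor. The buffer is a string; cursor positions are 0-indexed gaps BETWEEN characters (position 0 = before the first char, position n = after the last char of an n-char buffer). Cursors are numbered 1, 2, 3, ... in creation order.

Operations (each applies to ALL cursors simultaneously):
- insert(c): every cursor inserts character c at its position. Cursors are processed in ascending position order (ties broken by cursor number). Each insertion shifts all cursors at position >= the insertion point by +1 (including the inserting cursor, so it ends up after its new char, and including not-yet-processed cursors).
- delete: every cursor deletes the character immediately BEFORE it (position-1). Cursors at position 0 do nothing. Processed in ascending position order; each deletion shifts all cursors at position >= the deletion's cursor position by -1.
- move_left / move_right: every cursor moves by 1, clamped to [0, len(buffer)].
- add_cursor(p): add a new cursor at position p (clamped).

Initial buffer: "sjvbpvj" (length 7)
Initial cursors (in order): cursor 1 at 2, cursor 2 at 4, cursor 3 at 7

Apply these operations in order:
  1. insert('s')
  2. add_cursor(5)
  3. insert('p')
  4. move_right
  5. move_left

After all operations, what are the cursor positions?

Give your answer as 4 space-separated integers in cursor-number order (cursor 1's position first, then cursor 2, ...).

Answer: 4 9 13 7

Derivation:
After op 1 (insert('s')): buffer="sjsvbspvjs" (len 10), cursors c1@3 c2@6 c3@10, authorship ..1..2...3
After op 2 (add_cursor(5)): buffer="sjsvbspvjs" (len 10), cursors c1@3 c4@5 c2@6 c3@10, authorship ..1..2...3
After op 3 (insert('p')): buffer="sjspvbpsppvjsp" (len 14), cursors c1@4 c4@7 c2@9 c3@14, authorship ..11..422...33
After op 4 (move_right): buffer="sjspvbpsppvjsp" (len 14), cursors c1@5 c4@8 c2@10 c3@14, authorship ..11..422...33
After op 5 (move_left): buffer="sjspvbpsppvjsp" (len 14), cursors c1@4 c4@7 c2@9 c3@13, authorship ..11..422...33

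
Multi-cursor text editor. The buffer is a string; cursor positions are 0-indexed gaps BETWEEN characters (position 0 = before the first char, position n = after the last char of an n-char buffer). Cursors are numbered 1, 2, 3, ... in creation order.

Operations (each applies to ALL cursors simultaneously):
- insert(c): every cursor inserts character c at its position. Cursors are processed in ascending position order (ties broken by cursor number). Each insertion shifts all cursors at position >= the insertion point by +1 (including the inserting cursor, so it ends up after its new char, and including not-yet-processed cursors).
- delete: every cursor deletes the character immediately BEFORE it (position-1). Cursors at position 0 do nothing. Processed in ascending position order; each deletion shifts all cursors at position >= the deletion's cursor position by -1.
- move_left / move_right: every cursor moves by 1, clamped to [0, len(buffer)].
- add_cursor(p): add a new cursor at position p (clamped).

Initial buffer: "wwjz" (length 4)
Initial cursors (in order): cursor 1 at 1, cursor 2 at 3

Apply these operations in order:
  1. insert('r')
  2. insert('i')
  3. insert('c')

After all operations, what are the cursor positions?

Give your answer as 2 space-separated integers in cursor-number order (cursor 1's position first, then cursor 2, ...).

Answer: 4 9

Derivation:
After op 1 (insert('r')): buffer="wrwjrz" (len 6), cursors c1@2 c2@5, authorship .1..2.
After op 2 (insert('i')): buffer="wriwjriz" (len 8), cursors c1@3 c2@7, authorship .11..22.
After op 3 (insert('c')): buffer="wricwjricz" (len 10), cursors c1@4 c2@9, authorship .111..222.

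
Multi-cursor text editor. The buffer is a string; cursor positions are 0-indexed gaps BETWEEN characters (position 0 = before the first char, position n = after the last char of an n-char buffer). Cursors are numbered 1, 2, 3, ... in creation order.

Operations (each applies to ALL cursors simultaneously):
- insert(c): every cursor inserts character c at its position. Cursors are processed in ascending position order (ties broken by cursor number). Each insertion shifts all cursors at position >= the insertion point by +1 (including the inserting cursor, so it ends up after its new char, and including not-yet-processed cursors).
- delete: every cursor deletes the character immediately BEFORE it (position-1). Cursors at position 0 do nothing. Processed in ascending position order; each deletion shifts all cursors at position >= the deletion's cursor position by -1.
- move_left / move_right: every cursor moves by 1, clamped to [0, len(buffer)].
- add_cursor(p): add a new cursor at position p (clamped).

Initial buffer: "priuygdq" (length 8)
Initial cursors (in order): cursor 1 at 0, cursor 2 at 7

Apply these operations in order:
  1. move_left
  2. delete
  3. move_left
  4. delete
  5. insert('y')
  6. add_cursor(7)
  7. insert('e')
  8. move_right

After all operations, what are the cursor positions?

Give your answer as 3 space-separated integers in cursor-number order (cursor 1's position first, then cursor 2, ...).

Answer: 3 8 11

Derivation:
After op 1 (move_left): buffer="priuygdq" (len 8), cursors c1@0 c2@6, authorship ........
After op 2 (delete): buffer="priuydq" (len 7), cursors c1@0 c2@5, authorship .......
After op 3 (move_left): buffer="priuydq" (len 7), cursors c1@0 c2@4, authorship .......
After op 4 (delete): buffer="priydq" (len 6), cursors c1@0 c2@3, authorship ......
After op 5 (insert('y')): buffer="ypriyydq" (len 8), cursors c1@1 c2@5, authorship 1...2...
After op 6 (add_cursor(7)): buffer="ypriyydq" (len 8), cursors c1@1 c2@5 c3@7, authorship 1...2...
After op 7 (insert('e')): buffer="yepriyeydeq" (len 11), cursors c1@2 c2@7 c3@10, authorship 11...22..3.
After op 8 (move_right): buffer="yepriyeydeq" (len 11), cursors c1@3 c2@8 c3@11, authorship 11...22..3.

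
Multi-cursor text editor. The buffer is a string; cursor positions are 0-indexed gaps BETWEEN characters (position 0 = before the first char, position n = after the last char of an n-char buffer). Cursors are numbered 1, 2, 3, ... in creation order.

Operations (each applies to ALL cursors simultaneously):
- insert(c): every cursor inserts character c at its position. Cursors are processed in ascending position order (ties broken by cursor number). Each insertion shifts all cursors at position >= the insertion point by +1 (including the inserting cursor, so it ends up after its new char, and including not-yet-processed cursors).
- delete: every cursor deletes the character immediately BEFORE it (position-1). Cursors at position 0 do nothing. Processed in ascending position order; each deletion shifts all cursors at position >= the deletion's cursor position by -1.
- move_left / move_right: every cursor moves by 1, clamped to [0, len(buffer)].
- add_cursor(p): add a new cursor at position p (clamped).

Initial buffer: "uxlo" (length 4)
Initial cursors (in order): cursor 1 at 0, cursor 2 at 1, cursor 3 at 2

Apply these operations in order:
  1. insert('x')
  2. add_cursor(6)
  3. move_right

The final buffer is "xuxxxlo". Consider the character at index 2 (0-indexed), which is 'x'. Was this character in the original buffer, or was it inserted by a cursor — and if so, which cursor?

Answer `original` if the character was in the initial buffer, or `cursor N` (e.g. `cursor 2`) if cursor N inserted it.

After op 1 (insert('x')): buffer="xuxxxlo" (len 7), cursors c1@1 c2@3 c3@5, authorship 1.2.3..
After op 2 (add_cursor(6)): buffer="xuxxxlo" (len 7), cursors c1@1 c2@3 c3@5 c4@6, authorship 1.2.3..
After op 3 (move_right): buffer="xuxxxlo" (len 7), cursors c1@2 c2@4 c3@6 c4@7, authorship 1.2.3..
Authorship (.=original, N=cursor N): 1 . 2 . 3 . .
Index 2: author = 2

Answer: cursor 2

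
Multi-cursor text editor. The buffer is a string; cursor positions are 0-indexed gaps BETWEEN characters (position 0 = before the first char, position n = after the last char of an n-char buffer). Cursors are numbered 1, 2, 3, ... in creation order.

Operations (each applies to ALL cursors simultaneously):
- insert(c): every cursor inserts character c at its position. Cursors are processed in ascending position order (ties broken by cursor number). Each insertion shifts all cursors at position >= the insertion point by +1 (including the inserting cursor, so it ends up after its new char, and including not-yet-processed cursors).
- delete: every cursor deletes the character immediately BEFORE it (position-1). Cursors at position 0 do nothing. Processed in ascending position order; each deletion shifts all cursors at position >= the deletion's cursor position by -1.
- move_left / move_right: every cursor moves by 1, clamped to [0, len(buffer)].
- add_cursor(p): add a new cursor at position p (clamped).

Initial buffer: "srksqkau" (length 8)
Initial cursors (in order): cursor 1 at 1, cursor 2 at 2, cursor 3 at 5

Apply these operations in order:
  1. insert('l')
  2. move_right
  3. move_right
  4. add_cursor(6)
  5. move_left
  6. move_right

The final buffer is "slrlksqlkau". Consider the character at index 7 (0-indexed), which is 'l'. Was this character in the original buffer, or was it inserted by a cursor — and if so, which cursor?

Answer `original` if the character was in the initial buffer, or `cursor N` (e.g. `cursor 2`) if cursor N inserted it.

Answer: cursor 3

Derivation:
After op 1 (insert('l')): buffer="slrlksqlkau" (len 11), cursors c1@2 c2@4 c3@8, authorship .1.2...3...
After op 2 (move_right): buffer="slrlksqlkau" (len 11), cursors c1@3 c2@5 c3@9, authorship .1.2...3...
After op 3 (move_right): buffer="slrlksqlkau" (len 11), cursors c1@4 c2@6 c3@10, authorship .1.2...3...
After op 4 (add_cursor(6)): buffer="slrlksqlkau" (len 11), cursors c1@4 c2@6 c4@6 c3@10, authorship .1.2...3...
After op 5 (move_left): buffer="slrlksqlkau" (len 11), cursors c1@3 c2@5 c4@5 c3@9, authorship .1.2...3...
After op 6 (move_right): buffer="slrlksqlkau" (len 11), cursors c1@4 c2@6 c4@6 c3@10, authorship .1.2...3...
Authorship (.=original, N=cursor N): . 1 . 2 . . . 3 . . .
Index 7: author = 3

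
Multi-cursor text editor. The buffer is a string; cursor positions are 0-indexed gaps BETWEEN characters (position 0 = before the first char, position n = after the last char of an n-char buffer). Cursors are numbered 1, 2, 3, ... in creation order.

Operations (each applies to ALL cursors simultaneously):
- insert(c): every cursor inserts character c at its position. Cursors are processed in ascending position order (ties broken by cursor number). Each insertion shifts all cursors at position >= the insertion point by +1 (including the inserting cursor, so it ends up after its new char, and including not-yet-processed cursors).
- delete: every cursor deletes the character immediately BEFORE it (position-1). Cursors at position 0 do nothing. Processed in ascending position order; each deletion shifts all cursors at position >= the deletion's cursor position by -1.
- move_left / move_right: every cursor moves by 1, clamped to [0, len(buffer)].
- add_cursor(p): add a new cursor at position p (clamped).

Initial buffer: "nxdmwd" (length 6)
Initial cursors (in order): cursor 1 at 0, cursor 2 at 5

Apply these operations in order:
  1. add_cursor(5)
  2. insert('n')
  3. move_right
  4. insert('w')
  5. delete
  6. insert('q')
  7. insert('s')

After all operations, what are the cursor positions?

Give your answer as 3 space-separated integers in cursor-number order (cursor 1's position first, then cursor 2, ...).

Answer: 4 15 15

Derivation:
After op 1 (add_cursor(5)): buffer="nxdmwd" (len 6), cursors c1@0 c2@5 c3@5, authorship ......
After op 2 (insert('n')): buffer="nnxdmwnnd" (len 9), cursors c1@1 c2@8 c3@8, authorship 1.....23.
After op 3 (move_right): buffer="nnxdmwnnd" (len 9), cursors c1@2 c2@9 c3@9, authorship 1.....23.
After op 4 (insert('w')): buffer="nnwxdmwnndww" (len 12), cursors c1@3 c2@12 c3@12, authorship 1.1....23.23
After op 5 (delete): buffer="nnxdmwnnd" (len 9), cursors c1@2 c2@9 c3@9, authorship 1.....23.
After op 6 (insert('q')): buffer="nnqxdmwnndqq" (len 12), cursors c1@3 c2@12 c3@12, authorship 1.1....23.23
After op 7 (insert('s')): buffer="nnqsxdmwnndqqss" (len 15), cursors c1@4 c2@15 c3@15, authorship 1.11....23.2323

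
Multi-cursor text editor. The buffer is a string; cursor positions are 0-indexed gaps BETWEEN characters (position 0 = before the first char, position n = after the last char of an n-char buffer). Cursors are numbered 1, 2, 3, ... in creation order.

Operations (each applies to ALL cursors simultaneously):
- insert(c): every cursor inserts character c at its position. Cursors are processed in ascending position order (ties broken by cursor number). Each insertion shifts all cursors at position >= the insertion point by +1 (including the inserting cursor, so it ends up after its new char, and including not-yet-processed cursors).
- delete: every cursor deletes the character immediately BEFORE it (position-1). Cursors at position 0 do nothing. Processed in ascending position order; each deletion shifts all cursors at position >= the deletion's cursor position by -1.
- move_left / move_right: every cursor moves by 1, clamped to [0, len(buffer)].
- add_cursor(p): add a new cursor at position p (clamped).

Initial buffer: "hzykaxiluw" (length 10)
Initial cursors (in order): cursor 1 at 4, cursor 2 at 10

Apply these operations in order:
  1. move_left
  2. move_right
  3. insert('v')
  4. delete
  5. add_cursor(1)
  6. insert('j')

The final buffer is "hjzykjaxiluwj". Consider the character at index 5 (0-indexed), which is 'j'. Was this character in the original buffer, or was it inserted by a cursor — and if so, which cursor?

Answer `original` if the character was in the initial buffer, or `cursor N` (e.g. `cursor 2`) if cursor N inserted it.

After op 1 (move_left): buffer="hzykaxiluw" (len 10), cursors c1@3 c2@9, authorship ..........
After op 2 (move_right): buffer="hzykaxiluw" (len 10), cursors c1@4 c2@10, authorship ..........
After op 3 (insert('v')): buffer="hzykvaxiluwv" (len 12), cursors c1@5 c2@12, authorship ....1......2
After op 4 (delete): buffer="hzykaxiluw" (len 10), cursors c1@4 c2@10, authorship ..........
After op 5 (add_cursor(1)): buffer="hzykaxiluw" (len 10), cursors c3@1 c1@4 c2@10, authorship ..........
After op 6 (insert('j')): buffer="hjzykjaxiluwj" (len 13), cursors c3@2 c1@6 c2@13, authorship .3...1......2
Authorship (.=original, N=cursor N): . 3 . . . 1 . . . . . . 2
Index 5: author = 1

Answer: cursor 1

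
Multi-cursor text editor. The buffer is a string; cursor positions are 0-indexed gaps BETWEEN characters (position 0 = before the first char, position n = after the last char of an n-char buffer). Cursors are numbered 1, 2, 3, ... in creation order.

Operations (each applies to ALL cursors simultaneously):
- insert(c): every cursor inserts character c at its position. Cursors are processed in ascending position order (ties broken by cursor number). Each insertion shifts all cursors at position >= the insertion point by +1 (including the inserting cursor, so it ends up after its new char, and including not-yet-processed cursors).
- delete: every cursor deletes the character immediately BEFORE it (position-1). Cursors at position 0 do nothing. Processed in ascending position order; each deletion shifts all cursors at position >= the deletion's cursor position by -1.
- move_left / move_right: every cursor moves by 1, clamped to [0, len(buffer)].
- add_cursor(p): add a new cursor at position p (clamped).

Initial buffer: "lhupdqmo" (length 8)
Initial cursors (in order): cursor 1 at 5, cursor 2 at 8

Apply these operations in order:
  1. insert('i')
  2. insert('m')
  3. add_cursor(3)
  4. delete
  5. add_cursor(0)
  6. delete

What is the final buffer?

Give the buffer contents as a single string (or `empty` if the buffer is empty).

After op 1 (insert('i')): buffer="lhupdiqmoi" (len 10), cursors c1@6 c2@10, authorship .....1...2
After op 2 (insert('m')): buffer="lhupdimqmoim" (len 12), cursors c1@7 c2@12, authorship .....11...22
After op 3 (add_cursor(3)): buffer="lhupdimqmoim" (len 12), cursors c3@3 c1@7 c2@12, authorship .....11...22
After op 4 (delete): buffer="lhpdiqmoi" (len 9), cursors c3@2 c1@5 c2@9, authorship ....1...2
After op 5 (add_cursor(0)): buffer="lhpdiqmoi" (len 9), cursors c4@0 c3@2 c1@5 c2@9, authorship ....1...2
After op 6 (delete): buffer="lpdqmo" (len 6), cursors c4@0 c3@1 c1@3 c2@6, authorship ......

Answer: lpdqmo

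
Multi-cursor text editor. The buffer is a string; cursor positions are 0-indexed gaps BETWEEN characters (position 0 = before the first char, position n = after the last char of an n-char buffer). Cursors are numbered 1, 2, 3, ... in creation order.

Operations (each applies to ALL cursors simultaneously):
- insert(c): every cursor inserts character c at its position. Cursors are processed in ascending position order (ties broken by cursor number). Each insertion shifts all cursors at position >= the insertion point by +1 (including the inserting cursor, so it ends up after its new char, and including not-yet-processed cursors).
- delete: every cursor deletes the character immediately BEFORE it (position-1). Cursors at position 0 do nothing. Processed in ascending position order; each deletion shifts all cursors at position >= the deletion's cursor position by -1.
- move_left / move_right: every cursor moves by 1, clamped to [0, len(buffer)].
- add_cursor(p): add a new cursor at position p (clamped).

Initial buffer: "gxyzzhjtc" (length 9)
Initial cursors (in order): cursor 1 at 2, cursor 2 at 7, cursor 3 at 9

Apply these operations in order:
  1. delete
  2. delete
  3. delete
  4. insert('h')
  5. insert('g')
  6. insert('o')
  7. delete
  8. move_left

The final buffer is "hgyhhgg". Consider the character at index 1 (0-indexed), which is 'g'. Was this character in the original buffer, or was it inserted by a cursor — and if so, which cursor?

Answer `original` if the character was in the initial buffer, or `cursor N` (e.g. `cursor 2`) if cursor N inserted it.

After op 1 (delete): buffer="gyzzht" (len 6), cursors c1@1 c2@5 c3@6, authorship ......
After op 2 (delete): buffer="yzz" (len 3), cursors c1@0 c2@3 c3@3, authorship ...
After op 3 (delete): buffer="y" (len 1), cursors c1@0 c2@1 c3@1, authorship .
After op 4 (insert('h')): buffer="hyhh" (len 4), cursors c1@1 c2@4 c3@4, authorship 1.23
After op 5 (insert('g')): buffer="hgyhhgg" (len 7), cursors c1@2 c2@7 c3@7, authorship 11.2323
After op 6 (insert('o')): buffer="hgoyhhggoo" (len 10), cursors c1@3 c2@10 c3@10, authorship 111.232323
After op 7 (delete): buffer="hgyhhgg" (len 7), cursors c1@2 c2@7 c3@7, authorship 11.2323
After op 8 (move_left): buffer="hgyhhgg" (len 7), cursors c1@1 c2@6 c3@6, authorship 11.2323
Authorship (.=original, N=cursor N): 1 1 . 2 3 2 3
Index 1: author = 1

Answer: cursor 1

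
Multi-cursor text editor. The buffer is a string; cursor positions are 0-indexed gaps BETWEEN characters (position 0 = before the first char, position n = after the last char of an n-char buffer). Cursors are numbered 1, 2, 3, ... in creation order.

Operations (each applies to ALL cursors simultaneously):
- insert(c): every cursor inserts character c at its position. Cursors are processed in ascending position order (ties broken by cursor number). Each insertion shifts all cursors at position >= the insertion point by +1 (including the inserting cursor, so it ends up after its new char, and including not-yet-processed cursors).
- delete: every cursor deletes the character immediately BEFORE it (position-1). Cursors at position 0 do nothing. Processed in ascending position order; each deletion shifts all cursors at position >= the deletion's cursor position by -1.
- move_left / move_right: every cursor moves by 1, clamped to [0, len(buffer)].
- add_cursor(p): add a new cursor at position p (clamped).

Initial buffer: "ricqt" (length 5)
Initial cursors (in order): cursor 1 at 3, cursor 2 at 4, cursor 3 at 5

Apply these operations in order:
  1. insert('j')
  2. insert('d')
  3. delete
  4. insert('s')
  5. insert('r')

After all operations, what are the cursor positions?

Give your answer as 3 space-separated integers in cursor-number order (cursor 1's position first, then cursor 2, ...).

After op 1 (insert('j')): buffer="ricjqjtj" (len 8), cursors c1@4 c2@6 c3@8, authorship ...1.2.3
After op 2 (insert('d')): buffer="ricjdqjdtjd" (len 11), cursors c1@5 c2@8 c3@11, authorship ...11.22.33
After op 3 (delete): buffer="ricjqjtj" (len 8), cursors c1@4 c2@6 c3@8, authorship ...1.2.3
After op 4 (insert('s')): buffer="ricjsqjstjs" (len 11), cursors c1@5 c2@8 c3@11, authorship ...11.22.33
After op 5 (insert('r')): buffer="ricjsrqjsrtjsr" (len 14), cursors c1@6 c2@10 c3@14, authorship ...111.222.333

Answer: 6 10 14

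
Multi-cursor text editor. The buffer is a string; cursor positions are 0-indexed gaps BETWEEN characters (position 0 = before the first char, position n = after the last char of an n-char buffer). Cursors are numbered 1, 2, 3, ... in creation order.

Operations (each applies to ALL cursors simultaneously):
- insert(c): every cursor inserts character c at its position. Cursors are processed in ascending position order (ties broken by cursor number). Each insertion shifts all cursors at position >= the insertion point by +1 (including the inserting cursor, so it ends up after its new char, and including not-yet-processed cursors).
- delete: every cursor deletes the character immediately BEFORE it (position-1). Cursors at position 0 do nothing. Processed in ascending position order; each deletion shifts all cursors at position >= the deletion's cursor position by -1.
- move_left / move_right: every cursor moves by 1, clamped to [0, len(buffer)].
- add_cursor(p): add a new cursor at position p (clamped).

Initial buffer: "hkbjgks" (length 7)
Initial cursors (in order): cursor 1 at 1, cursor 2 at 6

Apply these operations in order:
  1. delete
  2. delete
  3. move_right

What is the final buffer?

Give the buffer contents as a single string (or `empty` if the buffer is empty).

Answer: kbjs

Derivation:
After op 1 (delete): buffer="kbjgs" (len 5), cursors c1@0 c2@4, authorship .....
After op 2 (delete): buffer="kbjs" (len 4), cursors c1@0 c2@3, authorship ....
After op 3 (move_right): buffer="kbjs" (len 4), cursors c1@1 c2@4, authorship ....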